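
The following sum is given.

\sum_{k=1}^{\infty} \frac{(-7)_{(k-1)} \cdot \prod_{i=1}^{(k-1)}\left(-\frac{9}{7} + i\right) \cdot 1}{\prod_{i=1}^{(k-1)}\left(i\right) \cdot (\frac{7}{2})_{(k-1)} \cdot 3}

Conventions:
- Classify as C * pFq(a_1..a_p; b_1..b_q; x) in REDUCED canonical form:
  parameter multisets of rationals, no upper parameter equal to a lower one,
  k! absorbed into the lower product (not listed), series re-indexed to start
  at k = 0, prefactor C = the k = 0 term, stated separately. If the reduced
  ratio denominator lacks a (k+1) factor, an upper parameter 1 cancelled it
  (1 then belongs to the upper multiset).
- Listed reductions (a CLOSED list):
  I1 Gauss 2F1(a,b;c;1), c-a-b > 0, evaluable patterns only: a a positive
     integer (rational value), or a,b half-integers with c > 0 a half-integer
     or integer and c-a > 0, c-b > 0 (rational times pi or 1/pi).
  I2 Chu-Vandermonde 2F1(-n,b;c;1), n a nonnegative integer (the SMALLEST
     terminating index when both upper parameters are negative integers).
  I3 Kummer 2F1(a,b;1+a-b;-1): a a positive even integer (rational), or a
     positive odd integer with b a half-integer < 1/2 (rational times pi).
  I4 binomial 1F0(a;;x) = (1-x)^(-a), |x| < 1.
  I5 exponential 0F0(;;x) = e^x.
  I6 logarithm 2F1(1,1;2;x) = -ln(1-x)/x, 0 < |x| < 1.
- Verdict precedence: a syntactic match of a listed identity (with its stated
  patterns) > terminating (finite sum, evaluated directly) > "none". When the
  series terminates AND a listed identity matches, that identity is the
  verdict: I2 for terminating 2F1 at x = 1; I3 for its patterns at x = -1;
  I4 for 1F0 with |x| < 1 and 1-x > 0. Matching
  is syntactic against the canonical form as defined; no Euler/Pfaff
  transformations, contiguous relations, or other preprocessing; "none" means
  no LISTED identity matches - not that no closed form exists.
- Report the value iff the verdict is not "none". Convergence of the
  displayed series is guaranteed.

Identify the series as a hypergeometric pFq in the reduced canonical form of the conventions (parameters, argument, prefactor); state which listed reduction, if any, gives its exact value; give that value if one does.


First insight: from the first term \frac{1}{3}: the running product (prefactor 1/3) telescopes to a rising factorial.
Step ratio: r(k) = 1 * (k-7) (k-\frac{2}{7}) / [(k+\frac{7}{2}) (k+1)] ; factor over Q: parameters, x = 1, and C = \frac{1}{3}.

Reduced: x = 1, 2F1, upper = {-7, -\frac{2}{7}}, lower = {\frac{7}{2}}, C = \frac{1}{3}. Verdict: Vandermonde's identity (I2) matches (terminating 2F1 at x = 1 with n = 7, b = -2/7, c = \frac{7}{2}). Exact value: \frac{6522331209}{14014231231}.


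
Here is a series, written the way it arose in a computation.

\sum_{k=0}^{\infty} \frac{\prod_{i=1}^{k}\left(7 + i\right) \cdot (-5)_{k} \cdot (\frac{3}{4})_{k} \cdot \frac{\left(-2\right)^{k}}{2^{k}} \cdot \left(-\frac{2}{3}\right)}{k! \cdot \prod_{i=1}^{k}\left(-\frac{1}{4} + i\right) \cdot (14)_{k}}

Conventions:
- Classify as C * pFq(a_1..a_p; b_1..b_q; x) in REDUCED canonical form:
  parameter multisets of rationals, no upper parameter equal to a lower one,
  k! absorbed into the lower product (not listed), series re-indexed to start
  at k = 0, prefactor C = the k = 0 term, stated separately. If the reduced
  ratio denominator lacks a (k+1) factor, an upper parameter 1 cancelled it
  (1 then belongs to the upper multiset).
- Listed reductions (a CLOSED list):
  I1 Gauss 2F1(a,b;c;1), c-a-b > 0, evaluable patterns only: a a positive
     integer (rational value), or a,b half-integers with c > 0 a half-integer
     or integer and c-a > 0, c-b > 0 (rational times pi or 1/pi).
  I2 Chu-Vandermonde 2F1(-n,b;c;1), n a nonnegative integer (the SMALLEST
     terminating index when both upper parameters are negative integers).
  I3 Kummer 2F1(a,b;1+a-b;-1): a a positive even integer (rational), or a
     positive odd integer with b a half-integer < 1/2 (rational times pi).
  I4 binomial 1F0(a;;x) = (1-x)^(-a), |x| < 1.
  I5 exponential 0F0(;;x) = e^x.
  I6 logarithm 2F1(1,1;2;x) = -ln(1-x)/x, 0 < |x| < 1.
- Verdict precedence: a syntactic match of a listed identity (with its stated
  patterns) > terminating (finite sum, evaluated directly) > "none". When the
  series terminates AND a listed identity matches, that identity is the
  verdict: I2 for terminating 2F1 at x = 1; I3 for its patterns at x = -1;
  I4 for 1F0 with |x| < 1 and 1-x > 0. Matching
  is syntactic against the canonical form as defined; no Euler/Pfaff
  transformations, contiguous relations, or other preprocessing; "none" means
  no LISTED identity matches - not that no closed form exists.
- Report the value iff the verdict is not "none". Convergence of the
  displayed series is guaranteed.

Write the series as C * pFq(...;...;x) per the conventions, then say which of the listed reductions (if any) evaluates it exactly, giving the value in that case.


The tell: x = -1 and the two k-th powers (C = -2/3) combine into one argument.
Consecutive-term ratio: r(k) = -1 * (k-5) (k+8) / [(k+14) (k+1)] - poly over poly, x = -1 from leading terms; C = -\frac{2}{3} at k = 0.

x = -1 here; the reduced form reads 2F1, upper {-5, 8}, lower {14}, C = -\frac{2}{3}. Verdict: the Kummer evaluation I3 fires (x = -1; c = 14 equals 1+a-b for upper {-5, 8}: listed pattern). Its exact value is -\frac{143}{21}.


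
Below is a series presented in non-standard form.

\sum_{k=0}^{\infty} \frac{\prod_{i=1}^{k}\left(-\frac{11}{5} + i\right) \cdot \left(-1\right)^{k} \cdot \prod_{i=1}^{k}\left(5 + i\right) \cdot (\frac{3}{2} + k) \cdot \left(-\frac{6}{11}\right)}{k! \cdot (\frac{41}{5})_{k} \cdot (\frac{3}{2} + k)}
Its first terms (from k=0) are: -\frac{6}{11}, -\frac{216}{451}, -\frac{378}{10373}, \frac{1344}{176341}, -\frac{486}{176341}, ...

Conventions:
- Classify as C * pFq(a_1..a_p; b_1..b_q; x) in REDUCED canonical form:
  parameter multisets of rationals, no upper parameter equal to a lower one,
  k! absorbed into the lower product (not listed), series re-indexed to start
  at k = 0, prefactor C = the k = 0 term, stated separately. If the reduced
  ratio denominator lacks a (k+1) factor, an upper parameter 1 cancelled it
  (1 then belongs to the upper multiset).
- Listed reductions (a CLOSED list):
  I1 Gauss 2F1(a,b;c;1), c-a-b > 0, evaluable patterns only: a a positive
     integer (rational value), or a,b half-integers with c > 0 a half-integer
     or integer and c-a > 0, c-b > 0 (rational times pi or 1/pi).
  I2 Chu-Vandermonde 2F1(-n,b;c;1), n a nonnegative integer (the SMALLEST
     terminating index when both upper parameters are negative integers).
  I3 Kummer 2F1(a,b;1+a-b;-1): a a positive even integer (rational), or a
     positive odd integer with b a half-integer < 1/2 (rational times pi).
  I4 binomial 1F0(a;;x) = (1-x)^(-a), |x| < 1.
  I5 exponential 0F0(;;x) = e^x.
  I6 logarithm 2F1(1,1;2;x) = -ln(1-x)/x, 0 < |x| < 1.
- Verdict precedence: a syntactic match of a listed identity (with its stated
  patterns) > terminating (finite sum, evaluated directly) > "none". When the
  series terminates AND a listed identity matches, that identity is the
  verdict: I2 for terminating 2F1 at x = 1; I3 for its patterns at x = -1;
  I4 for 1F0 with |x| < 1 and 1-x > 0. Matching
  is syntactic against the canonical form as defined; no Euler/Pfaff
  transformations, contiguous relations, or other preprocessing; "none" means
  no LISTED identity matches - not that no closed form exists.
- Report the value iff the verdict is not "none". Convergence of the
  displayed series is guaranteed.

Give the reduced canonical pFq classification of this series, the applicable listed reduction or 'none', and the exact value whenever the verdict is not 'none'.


The series (x = -1) is 2F1: upper {-\frac{6}{5}, 6}, lower {\frac{41}{5}}, prefactor -\frac{6}{11}. Verdict at x = -1: Kummer's theorem (I3) matches (x = -1; c = \frac{41}{5} equals 1+a-b for upper {-\frac{6}{5}, 6}: listed pattern). Sum: -\frac{7254}{6875}.

Key observation: t_0 being -\frac{6}{11}, the running product (prefactor -6/11) telescopes to a rising factorial.
Term ratio: r(k) = -1 * (k-\frac{6}{5}) (k+6) / [(k+\frac{41}{5}) (k+1)] ; factor over Q: parameters, x = -1, and C = -\frac{6}{11}.


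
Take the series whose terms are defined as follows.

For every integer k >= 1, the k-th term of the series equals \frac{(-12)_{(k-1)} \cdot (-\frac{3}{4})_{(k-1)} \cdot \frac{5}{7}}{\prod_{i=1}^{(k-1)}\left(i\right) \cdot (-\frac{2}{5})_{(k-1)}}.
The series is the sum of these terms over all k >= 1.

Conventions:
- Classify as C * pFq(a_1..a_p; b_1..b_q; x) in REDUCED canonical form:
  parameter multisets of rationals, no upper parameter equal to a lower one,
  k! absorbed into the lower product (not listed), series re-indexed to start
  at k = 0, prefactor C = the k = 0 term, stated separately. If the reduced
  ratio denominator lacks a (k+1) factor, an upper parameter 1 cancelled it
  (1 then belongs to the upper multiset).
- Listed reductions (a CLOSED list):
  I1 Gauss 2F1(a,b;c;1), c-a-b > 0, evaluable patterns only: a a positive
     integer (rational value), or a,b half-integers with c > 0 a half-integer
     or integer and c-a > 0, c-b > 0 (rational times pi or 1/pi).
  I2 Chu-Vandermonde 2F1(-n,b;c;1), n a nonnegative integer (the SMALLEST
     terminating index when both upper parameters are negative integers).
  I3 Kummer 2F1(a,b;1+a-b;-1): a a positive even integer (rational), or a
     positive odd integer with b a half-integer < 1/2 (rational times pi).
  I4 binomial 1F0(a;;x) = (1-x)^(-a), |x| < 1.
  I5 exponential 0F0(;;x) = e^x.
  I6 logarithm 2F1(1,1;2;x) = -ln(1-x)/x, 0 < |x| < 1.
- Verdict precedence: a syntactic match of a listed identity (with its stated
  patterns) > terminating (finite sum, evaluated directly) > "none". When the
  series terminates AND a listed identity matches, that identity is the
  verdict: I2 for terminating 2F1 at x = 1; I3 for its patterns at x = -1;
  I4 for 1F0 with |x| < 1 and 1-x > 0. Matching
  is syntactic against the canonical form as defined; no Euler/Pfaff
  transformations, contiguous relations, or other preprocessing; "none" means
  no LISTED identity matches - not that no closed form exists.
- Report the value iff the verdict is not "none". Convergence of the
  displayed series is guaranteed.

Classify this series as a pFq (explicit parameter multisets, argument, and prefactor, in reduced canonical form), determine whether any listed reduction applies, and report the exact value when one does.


The series (x = 1) is 2F1: upper {-12, -\frac{3}{4}}, lower {-\frac{2}{5}}, prefactor \frac{5}{7}. Verdict: this is Vandermonde's identity (I2) (terminating 2F1 at x = 1 with n = 12, b = -3/4, c = -\frac{2}{5}). Sum: -\frac{251918441397080955}{38683086807891968}.

Structural cue: x = 1 and the product of the first k integers (C = 5/7) is k!.
Ratio: r(k) = 1 * (k-12) (k-\frac{3}{4}) / [(k-\frac{2}{5}) (k+1)] ; factor over Q: parameters, x = 1, and C = \frac{5}{7}.


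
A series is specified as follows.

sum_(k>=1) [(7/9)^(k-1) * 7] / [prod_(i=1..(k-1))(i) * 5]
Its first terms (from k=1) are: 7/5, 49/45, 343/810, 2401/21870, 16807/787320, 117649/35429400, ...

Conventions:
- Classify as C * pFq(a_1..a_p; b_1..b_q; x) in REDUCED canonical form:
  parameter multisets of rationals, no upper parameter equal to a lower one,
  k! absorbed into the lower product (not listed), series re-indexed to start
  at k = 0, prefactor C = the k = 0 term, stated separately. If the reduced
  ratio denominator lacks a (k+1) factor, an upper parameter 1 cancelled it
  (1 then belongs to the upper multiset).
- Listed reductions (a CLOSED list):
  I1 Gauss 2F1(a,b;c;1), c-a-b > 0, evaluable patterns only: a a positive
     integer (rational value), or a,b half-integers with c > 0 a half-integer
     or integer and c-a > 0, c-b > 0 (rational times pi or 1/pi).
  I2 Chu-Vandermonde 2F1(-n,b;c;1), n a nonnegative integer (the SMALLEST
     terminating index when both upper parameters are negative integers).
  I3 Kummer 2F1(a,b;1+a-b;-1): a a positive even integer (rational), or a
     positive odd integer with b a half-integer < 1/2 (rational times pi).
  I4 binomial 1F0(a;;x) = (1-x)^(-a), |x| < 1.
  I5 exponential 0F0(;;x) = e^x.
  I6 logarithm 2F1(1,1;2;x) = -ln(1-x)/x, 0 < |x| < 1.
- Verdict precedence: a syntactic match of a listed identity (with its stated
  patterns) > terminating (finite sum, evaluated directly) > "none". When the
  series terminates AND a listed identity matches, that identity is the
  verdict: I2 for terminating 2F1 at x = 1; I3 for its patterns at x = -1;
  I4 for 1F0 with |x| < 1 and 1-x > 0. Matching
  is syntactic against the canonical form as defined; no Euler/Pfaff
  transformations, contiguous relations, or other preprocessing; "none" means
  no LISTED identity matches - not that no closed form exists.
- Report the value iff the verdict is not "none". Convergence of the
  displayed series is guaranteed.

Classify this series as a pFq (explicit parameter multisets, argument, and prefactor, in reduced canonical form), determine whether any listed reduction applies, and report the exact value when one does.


Prefactor 7/5, argument 7/9: 0F0 with upper {-} over lower {-}. Verdict: exponential (I5) applies (the 0F0 exponential series at x = 7/9). Its exact value is (7/5) * e^(7/9).

Structural cue: t_0 being 7/5, the product of the first k integers (C = 7/5, x = 7/9) is k!.
Term ratio: r(k) = (7/9) * 1 / [(k+1)] - poly over poly, x = (7/9) from leading terms; C = 7/5 at k = 0.


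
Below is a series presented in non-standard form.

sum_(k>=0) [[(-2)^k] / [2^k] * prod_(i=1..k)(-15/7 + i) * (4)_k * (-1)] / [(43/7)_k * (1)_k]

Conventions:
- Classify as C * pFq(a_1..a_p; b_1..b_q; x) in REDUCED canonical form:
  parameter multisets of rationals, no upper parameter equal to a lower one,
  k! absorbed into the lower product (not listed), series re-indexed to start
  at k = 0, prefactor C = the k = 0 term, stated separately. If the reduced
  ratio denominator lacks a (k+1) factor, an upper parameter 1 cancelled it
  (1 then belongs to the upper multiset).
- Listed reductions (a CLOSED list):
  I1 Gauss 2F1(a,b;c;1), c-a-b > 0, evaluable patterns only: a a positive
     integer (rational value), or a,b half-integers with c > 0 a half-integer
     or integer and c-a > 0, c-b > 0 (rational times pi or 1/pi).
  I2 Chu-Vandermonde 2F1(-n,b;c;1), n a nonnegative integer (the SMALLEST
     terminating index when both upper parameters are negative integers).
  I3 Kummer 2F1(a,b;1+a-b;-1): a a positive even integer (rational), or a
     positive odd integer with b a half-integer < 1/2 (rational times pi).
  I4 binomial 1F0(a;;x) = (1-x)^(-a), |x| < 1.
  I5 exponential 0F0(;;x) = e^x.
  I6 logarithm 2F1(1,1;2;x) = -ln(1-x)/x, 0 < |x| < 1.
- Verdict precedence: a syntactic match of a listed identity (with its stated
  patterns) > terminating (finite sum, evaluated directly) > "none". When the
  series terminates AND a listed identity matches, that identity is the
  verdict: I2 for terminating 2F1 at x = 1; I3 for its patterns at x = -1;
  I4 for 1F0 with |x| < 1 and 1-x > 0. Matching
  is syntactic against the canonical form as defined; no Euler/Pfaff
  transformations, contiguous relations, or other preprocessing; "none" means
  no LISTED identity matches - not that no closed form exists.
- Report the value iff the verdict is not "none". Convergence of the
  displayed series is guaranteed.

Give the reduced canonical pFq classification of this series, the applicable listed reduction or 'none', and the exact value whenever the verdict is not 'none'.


x = -1 here; the reduced form reads 2F1, upper {-8/7, 4}, lower {43/7}, C = -1. Verdict: this is Kummer (I3) (x = -1; c = 43/7 equals 1+a-b for upper {-8/7, 4}: listed pattern). Exact value: -87/49.

Key step: t_0 = -1 here, and the two k-th powers (C = -1) combine into one argument.
Ratio: r(k) = (-1) * (k-8/7) (k+4) / [(k+43/7) (k+1)] - rational; roots negated = parameters, x = (-1), C = -1.


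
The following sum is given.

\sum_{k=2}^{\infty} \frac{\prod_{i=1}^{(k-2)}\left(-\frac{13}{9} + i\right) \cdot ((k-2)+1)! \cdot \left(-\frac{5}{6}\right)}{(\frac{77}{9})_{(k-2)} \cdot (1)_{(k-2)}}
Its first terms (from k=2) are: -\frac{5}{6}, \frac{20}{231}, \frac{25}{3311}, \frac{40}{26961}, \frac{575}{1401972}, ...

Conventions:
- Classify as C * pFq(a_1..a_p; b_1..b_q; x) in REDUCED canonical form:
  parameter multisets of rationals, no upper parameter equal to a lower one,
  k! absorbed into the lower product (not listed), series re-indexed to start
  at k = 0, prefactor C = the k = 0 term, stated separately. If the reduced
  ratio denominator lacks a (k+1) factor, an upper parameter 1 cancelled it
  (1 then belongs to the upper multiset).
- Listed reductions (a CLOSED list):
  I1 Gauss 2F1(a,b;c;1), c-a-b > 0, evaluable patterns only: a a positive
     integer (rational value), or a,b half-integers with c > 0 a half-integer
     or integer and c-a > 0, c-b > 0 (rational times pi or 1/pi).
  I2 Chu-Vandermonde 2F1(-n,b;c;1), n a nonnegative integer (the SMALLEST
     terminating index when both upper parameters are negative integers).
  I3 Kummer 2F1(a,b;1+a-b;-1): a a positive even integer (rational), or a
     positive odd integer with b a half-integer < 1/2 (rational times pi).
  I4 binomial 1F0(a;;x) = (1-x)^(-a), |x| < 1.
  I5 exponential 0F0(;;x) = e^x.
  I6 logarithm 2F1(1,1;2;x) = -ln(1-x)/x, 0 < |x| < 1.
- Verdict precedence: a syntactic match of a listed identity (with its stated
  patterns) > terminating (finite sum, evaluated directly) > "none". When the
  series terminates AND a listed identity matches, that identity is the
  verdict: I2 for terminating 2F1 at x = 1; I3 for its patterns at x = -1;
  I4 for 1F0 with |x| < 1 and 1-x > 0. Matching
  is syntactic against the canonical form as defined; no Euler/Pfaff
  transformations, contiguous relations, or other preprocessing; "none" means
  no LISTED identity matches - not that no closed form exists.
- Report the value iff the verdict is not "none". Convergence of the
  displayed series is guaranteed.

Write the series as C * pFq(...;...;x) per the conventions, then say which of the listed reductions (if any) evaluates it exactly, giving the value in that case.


Canonical form: C = -\frac{5}{6} times 2F1 with upper {-\frac{4}{9}, 2}, lower {\frac{77}{9}}, x = 1. Verdict at x = 1: Gauss's theorem (I1) matches (x = 1: the Gamma ratio telescopes since c-a-b = 7 > 0 and a = 2 in Z>0). Its exact value is -\frac{5015}{6804}.

First insight: from the first term -\frac{5}{6}: the factorial ratio (C = -5/6, x = 1) (k+a-1)!/(a-1)! is a rising factorial (a)_k.
Term ratio: r(k) = 1 * (k-\frac{4}{9}) (k+2) / [(k+\frac{77}{9}) (k+1)] ; factor over Q: parameters, x = 1, and C = -\frac{5}{6}.


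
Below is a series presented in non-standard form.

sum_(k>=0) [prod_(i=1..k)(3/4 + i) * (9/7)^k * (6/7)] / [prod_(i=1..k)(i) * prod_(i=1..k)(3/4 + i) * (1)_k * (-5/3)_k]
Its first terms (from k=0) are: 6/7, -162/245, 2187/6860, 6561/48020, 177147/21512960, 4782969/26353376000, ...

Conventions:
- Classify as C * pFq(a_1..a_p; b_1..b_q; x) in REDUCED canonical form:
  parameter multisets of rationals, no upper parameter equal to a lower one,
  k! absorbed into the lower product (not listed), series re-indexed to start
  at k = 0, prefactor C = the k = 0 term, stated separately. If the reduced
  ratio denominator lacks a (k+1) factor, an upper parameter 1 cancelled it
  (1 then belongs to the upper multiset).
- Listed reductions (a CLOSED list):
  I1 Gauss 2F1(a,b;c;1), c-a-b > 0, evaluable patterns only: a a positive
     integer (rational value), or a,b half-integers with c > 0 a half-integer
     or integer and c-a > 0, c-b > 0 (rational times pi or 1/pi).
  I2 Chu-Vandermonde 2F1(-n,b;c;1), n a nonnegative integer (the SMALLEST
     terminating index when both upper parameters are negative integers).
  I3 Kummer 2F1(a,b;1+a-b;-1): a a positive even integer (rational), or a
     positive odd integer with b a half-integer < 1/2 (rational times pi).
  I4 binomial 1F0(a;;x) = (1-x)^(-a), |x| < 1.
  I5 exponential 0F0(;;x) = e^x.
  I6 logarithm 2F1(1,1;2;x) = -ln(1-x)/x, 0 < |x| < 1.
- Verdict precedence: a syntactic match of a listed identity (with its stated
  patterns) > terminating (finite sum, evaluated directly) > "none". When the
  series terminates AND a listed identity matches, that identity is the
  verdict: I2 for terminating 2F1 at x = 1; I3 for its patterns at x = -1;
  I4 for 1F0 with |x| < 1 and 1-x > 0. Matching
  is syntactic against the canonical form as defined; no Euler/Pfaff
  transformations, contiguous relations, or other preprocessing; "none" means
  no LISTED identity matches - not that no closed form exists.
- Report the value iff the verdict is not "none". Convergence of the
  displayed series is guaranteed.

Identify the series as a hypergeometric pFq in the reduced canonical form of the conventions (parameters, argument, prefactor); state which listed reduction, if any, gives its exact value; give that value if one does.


Classification (C = 6/7): 0F2 with upper {-}, lower {-5/3, 1}, argument x = 9/7. Verdict: none - this 0F2 at x = 9/7 matches no listed pattern, and upper {-} holds no stopper.

Structural cue: t_0 = 6/7 here, and the lower running product (C = 6/7, x = 9/7) is a rising factorial.
Step ratio: r(k) = (9/7) * 1 / [(k-5/3) (k+1) (k+1)] ; factor over Q: parameters, x = (9/7), and C = 6/7.


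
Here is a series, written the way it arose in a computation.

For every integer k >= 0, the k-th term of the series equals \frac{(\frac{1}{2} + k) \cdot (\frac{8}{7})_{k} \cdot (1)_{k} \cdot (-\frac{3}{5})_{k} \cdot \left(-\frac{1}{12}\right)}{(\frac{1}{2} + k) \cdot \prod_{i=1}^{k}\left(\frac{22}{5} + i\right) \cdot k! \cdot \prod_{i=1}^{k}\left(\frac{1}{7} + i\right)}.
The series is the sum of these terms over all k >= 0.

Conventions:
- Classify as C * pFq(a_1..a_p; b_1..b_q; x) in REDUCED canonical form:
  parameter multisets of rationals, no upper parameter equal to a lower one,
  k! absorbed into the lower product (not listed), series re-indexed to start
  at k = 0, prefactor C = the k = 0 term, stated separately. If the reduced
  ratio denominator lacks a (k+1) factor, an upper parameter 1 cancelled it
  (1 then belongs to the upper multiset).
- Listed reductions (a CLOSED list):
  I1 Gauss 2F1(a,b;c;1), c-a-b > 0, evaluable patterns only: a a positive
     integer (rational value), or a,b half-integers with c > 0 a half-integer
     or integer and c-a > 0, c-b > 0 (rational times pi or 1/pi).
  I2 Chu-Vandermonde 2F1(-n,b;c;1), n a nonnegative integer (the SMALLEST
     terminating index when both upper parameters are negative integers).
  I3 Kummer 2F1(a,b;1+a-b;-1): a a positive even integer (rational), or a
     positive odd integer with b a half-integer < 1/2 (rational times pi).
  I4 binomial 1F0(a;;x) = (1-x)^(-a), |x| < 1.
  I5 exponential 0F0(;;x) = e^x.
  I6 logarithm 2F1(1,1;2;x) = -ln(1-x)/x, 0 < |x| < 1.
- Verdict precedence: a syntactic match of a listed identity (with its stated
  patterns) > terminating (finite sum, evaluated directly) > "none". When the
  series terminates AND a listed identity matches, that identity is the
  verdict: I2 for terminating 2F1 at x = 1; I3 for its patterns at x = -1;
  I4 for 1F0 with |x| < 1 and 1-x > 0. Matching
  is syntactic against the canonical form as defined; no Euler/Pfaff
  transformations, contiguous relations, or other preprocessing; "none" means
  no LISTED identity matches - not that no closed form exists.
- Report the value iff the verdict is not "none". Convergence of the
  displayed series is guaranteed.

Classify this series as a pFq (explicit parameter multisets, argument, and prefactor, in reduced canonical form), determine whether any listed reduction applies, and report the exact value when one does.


Structural cue: from the first term -\frac{1}{12}: k + 1/2 divides numerator and denominator alike; C = -1/12 after cancelling.
Ratio: r(k) = 1 * (k-\frac{3}{5}) (k+1) / [(k+\frac{27}{5}) (k+1)] - poly over poly, x = 1 from leading terms; C = -\frac{1}{12} at k = 0.

Prefactor -\frac{1}{12}, argument 1: 2F1 with upper {-\frac{3}{5}, 1} over lower {\frac{27}{5}}. Verdict: Gauss's theorem (I1) matches (x = 1: the Gamma ratio telescopes since c-a-b = 5 > 0 and a = 1 in Z>0). Value: -\frac{11}{150}.


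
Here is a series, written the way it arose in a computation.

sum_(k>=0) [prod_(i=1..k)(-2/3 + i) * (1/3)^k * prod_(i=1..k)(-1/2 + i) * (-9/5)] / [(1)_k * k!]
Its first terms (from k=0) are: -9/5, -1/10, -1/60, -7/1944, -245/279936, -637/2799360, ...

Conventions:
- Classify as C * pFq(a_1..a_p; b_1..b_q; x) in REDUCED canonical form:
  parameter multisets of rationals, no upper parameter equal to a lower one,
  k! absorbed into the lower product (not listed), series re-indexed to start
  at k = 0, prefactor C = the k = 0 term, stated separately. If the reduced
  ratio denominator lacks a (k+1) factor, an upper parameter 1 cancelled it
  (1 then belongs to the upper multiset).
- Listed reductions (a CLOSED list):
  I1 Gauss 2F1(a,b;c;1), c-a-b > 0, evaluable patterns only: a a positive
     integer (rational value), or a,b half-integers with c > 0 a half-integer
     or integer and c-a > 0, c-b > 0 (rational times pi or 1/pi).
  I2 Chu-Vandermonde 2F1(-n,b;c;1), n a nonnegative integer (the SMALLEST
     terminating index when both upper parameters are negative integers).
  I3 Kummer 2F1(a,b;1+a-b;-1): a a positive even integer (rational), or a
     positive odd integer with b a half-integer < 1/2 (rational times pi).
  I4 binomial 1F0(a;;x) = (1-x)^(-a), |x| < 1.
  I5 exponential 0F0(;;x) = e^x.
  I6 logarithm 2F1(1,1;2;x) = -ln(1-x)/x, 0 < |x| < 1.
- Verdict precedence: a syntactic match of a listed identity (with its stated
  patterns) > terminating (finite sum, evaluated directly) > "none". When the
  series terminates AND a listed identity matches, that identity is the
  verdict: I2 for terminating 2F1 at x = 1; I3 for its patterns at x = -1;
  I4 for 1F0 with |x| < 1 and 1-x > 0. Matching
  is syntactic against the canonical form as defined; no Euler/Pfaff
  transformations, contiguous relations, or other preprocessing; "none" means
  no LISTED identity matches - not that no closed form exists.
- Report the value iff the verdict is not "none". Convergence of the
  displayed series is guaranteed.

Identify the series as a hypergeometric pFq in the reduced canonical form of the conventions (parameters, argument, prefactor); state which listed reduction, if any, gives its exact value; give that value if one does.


Classification (C = -9/5): 2F1 with upper {1/3, 1/2}, lower {1}, argument x = 1/3. Verdict: none. Every listed pattern misses the 2F1 form at 1/3, upper {1/3, 1/2}.

Structural cue: t_0 being -9/5, the running product (C = -9/5, x = 1/3) telescopes to a rising factorial.
Adjacent-term ratio: r(k) = (1/3) * (k+1/3) (k+1/2) / [(k+1) (k+1)] - rational in k, leading ratio (1/3); with t_0 = -9/5, classification follows.


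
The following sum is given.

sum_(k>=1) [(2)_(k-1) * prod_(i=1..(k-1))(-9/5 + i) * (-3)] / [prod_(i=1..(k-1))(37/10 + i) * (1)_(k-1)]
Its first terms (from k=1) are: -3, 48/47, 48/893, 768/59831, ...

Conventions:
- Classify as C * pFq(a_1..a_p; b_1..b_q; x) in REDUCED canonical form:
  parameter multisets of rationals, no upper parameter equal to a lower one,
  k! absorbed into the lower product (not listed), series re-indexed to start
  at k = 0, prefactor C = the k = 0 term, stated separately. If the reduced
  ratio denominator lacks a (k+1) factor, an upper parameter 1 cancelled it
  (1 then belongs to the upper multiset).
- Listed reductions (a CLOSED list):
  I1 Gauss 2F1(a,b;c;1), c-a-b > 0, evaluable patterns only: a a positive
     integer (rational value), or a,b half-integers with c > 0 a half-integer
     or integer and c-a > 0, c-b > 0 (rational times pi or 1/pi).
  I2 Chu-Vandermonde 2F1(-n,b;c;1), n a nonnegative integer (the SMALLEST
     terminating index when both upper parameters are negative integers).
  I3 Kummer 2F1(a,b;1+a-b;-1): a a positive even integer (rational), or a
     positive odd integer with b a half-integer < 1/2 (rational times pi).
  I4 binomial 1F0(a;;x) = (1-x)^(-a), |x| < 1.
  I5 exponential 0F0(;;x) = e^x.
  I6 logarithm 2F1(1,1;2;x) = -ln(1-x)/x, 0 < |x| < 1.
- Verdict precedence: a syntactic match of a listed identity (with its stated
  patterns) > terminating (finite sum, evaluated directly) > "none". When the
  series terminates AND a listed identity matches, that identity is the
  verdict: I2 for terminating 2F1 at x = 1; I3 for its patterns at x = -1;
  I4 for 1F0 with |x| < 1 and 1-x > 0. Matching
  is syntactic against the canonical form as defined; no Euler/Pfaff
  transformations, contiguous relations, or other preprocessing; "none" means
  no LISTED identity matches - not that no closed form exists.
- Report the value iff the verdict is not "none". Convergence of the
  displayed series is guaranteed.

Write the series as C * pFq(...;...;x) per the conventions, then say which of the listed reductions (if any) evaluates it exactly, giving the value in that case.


Reduced: x = 1, 2F1, upper = {-4/5, 2}, lower = {47/10}, C = -3. Verdict (x = 1): Gauss's theorem (I1) applies (x = 1: the Gamma ratio telescopes since c-a-b = 7/2 > 0 and a = 2 in Z>0). Hence: -333/175.

Structural cue: from the first term -3: the running product (C = -3) telescopes to a rising factorial.
Ratio: r(k) = 1 * (k-4/5) (k+2) / [(k+47/10) (k+1)] - rational in k, leading ratio 1; with t_0 = -3, classification follows.


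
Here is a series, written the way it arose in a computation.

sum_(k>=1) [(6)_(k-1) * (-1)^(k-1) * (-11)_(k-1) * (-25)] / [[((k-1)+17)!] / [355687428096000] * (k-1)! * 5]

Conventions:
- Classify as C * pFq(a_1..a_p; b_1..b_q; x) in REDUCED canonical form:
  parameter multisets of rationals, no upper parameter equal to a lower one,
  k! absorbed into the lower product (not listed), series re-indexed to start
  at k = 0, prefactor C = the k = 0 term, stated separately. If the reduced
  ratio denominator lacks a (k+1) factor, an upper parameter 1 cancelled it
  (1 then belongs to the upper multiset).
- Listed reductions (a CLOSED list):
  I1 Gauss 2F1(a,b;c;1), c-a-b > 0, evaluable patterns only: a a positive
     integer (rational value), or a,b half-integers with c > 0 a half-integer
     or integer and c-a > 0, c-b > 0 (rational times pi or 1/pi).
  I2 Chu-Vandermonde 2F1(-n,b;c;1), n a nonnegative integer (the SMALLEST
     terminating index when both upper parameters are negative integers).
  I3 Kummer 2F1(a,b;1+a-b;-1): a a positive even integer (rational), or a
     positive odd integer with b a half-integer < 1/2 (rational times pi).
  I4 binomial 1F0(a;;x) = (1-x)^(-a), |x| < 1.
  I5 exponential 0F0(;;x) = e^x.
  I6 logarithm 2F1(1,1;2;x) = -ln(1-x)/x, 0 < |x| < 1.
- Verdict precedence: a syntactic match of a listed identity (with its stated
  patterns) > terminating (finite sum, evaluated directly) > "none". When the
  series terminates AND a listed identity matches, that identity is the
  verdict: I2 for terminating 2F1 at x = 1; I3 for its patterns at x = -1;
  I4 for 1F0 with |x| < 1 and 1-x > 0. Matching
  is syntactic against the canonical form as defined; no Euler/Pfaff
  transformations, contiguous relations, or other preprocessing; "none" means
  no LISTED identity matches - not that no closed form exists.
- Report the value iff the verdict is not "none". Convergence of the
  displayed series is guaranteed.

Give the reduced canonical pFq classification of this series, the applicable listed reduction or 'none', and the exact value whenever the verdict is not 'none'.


With C = -5: the canonical form is 2F1(-11, 6; 18; -1). Verdict: the Kummer evaluation I3 fires (x = -1; c = 18 equals 1+a-b for upper {-11, 6}: listed pattern). Its exact value is -170.

First insight: t_0 = -5 here, and the denominator's factorial ratio (C = -5, x = -1) is a lower Pochhammer.
Consecutive-term ratio: r(k) = (-1) * (k-11) (k+6) / [(k+18) (k+1)] - rational in k. x = (-1); t_0 = -5; negate the roots.


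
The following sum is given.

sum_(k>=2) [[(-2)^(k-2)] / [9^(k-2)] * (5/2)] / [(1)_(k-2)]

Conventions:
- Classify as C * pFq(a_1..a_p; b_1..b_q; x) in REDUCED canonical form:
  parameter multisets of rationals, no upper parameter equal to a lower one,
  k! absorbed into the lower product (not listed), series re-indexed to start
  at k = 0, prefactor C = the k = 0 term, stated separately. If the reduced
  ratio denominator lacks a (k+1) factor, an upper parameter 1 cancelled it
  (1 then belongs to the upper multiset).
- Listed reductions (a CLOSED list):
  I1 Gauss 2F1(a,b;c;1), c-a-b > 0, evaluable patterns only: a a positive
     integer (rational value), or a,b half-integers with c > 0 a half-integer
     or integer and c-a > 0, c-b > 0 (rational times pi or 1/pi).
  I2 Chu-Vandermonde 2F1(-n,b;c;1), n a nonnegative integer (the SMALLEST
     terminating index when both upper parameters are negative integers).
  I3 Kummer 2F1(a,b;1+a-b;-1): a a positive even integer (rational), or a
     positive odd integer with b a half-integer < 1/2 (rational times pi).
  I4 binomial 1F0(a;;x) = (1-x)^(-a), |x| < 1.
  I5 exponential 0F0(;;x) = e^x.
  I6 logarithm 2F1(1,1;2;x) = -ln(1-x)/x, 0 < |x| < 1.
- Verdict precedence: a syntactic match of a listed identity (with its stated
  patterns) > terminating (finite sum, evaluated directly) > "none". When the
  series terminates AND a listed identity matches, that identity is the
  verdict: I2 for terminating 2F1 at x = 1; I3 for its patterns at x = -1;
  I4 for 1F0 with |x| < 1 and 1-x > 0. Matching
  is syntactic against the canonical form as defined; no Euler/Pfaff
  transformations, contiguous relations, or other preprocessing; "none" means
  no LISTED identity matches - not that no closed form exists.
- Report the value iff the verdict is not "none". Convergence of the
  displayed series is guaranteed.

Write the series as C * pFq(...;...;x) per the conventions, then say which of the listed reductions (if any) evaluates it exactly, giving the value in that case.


Key step: x = (-2/9) and (1)_k (C = 5/2, x = -2/9) is k! itself.
Consecutive-term ratio: r(k) = (-2/9) * 1 / [(k+1)] - rational; roots negated = parameters, x = (-2/9), C = 5/2.

At argument -2/9: a 0F0 with upper {-}, lower {-}, scaled by C = 5/2. Verdict: exponential (I5) applies (the 0F0 exponential series at x = -2/9). Its exact value is (5/2) * e^(-2/9).


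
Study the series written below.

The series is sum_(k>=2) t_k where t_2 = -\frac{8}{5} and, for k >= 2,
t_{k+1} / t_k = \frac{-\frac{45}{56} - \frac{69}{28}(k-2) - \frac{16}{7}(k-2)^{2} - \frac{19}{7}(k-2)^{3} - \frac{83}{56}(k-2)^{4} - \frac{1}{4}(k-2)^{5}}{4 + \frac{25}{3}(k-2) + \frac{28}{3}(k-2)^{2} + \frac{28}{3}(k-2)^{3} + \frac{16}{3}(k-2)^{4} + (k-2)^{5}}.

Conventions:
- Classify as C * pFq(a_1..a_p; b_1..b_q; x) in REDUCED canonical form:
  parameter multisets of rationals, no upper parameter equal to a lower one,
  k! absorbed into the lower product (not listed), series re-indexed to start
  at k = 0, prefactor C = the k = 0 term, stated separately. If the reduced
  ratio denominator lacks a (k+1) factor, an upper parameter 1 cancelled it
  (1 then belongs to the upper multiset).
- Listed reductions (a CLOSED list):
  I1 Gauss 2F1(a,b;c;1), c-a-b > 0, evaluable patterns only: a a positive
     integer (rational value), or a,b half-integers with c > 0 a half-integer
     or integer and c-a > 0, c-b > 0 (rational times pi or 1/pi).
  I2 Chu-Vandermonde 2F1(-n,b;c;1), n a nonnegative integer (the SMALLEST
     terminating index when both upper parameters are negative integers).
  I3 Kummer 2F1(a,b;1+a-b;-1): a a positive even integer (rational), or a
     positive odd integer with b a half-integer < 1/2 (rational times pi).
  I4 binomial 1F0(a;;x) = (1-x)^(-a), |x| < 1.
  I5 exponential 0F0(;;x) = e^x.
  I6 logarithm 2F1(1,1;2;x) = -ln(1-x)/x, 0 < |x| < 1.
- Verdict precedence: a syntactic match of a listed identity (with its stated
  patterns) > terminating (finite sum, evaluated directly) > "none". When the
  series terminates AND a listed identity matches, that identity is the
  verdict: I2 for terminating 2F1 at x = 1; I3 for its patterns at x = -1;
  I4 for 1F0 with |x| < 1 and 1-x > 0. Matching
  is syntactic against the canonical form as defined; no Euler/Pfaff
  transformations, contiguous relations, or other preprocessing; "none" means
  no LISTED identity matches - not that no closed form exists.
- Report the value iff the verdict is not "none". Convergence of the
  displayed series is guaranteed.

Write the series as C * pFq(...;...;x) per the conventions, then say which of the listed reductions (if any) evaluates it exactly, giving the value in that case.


Classification (C = -\frac{8}{5}): 2F1 with upper {\frac{3}{7}, \frac{5}{2}}, lower {\frac{4}{3}}, argument x = -\frac{1}{4}. Verdict: none. A 2F1 with upper {\frac{3}{7}, \frac{5}{2}} fits none of I1-I6 at x = -\frac{1}{4}; the sum runs forever.

Key step: with t_0 = -\frac{8}{5}, the parameter 3 appears in both the upper and lower lists and cancels (alongside the other common factor).
Adjacent-term ratio: r(k) = -\frac{1}{4} * (k+\frac{3}{7}) (k+\frac{5}{2}) / [(k+\frac{4}{3}) (k+1)] - rational in k. x = -\frac{1}{4}; t_0 = -\frac{8}{5}; negate the roots.


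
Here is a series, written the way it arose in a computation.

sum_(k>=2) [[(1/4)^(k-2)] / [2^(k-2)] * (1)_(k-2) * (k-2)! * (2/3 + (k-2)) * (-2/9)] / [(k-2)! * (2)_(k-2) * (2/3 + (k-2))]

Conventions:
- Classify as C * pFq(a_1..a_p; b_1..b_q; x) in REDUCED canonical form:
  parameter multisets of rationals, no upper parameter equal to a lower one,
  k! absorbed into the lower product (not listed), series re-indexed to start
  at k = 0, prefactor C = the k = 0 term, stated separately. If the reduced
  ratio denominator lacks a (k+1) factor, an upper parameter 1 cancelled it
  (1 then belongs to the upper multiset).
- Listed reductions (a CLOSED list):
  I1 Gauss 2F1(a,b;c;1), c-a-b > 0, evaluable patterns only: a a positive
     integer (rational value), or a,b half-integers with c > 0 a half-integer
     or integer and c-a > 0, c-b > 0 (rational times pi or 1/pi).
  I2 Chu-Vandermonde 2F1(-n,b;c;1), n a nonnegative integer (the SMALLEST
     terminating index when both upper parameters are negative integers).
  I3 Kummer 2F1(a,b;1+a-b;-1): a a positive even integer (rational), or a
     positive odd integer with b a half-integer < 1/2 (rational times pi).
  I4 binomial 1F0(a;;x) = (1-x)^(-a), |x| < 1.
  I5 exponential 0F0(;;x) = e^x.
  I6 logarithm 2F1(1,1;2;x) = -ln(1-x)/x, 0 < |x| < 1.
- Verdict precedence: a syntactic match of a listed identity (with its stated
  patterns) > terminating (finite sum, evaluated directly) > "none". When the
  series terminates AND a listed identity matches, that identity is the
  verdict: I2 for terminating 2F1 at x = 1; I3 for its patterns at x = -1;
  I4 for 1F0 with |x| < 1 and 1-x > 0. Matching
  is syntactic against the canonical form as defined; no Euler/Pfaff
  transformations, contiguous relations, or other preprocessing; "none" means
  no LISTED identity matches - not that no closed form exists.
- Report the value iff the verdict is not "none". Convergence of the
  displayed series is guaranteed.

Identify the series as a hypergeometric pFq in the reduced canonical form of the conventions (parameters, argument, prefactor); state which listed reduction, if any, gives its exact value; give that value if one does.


The tell: t_0 being -2/9, striking the common factor k + 2/3 reduces the term (C = -2/9).
Term ratio: r(k) = (1/8) * (k+1) (k+1) / [(k+2) (k+1)] - rational in k. x = (1/8); t_0 = -2/9; negate the roots.

The series (x = 1/8) is 2F1: upper {1, 1}, lower {2}, prefactor -2/9. Verdict (x = 1/8): the I6 logarithm reduction applies (the logarithm: parameters (1,1;2), x = 1/8). Value: (16/9) * ln(7/8).


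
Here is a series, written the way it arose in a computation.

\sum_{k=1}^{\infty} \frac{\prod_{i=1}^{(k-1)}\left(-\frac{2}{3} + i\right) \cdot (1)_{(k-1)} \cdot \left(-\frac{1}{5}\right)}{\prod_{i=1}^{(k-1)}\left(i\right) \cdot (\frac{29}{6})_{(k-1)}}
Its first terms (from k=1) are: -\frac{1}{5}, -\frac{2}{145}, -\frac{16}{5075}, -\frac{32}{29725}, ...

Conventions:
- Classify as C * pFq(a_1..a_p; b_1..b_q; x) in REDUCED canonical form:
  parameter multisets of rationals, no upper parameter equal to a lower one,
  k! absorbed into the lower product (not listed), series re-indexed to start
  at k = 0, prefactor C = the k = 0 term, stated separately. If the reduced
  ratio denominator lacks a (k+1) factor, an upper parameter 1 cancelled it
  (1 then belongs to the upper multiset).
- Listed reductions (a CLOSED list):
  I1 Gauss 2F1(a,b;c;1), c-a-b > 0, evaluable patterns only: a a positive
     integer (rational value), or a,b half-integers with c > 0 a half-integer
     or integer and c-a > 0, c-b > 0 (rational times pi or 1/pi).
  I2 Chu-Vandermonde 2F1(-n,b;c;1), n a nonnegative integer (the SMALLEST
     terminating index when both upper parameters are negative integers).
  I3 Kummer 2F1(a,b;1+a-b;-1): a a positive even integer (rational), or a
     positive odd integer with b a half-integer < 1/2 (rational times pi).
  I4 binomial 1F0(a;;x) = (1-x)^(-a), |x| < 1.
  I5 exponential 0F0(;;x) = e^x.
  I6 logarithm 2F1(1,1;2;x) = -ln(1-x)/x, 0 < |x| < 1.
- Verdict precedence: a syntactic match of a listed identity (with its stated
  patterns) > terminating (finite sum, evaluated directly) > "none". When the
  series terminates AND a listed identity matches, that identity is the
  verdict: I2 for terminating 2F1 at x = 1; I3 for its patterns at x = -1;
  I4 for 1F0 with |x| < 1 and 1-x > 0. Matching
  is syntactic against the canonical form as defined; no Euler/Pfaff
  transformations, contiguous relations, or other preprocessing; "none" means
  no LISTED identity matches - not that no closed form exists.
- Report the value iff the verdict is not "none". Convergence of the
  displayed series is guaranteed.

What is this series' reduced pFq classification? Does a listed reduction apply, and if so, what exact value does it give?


With C = -\frac{1}{5}: the canonical form is 2F1(\frac{1}{3}, 1; \frac{29}{6}; 1). Verdict at x = 1: Gauss's theorem (I1) matches (x = 1: the Gamma ratio telescopes since c-a-b = 7/2 > 0 and a = 1 in Z>0). Hence: -\frac{23}{105}.

First insight: from the first term -\frac{1}{5}: the product of the first k integers (prefactor -1/5) is k!.
Term ratio: r(k) = 1 * (k+\frac{1}{3}) (k+1) / [(k+\frac{29}{6}) (k+1)] - rational in k, leading ratio 1; with t_0 = -\frac{1}{5}, classification follows.
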